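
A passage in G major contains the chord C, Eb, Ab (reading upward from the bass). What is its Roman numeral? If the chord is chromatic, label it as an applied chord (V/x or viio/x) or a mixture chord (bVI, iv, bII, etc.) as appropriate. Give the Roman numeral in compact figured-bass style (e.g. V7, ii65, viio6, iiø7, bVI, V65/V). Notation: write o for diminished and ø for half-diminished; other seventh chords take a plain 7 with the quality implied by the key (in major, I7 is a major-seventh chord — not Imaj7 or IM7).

bII6

Stacked in thirds the chord is Ab-C-Eb: a major triad on Ab.
Ab is the lowered second degree of G major (diatonic 2 would be A). This is the Neapolitan sixth — a major triad on the lowered second degree, here in its customary first inversion.
With C in the bass the chord is in first inversion, so the figured bass is 6.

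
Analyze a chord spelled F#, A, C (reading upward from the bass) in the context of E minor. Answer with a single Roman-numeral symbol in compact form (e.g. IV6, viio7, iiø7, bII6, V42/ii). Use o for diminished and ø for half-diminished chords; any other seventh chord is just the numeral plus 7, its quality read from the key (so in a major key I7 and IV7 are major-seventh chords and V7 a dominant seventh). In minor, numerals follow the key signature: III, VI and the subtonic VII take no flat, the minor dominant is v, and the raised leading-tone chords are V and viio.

Stacked in thirds the chord is F#-A-C: a diminished triad on F#.
In E minor, F# is the supertonic; the diatonic diminished triad there is iio.

iio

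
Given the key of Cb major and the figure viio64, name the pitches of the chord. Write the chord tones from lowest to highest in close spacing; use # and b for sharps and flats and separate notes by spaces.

Fb Bb Db

In Cb major, the leading tone is Bb, and the diatonic chord built there is a diminished triad.
That chord is spelled Bb-Db-Fb.
With the 64 figure the chord is in second inversion; from the bass Fb upward in close position it reads Fb-Bb-Db.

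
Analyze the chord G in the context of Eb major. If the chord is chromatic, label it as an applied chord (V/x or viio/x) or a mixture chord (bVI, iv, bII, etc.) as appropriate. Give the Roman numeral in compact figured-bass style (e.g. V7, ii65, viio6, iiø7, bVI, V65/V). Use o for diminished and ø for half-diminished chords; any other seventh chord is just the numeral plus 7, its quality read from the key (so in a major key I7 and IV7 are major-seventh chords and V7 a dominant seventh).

V/vi

The pitches G-B-D form a major triad rooted on G.
G is not a diatonic chord root with this quality in Eb major, but it lies a perfect fifth above C (vi), so the chord functions as an applied dominant of vi.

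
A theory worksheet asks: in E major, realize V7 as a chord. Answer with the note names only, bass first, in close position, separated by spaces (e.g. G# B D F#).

In E major, the fifth degree is B, and the diatonic chord built there is a dominant seventh chord.
That chord is spelled B-D#-F#-A.

B D# F# A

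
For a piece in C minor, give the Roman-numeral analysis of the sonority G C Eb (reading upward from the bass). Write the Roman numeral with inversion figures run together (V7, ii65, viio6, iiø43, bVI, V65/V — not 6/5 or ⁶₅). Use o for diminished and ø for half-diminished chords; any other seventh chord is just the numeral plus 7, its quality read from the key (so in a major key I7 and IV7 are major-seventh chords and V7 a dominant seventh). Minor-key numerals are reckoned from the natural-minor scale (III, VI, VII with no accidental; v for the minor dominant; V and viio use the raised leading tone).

i64

Stacked in thirds the chord is C-Eb-G: a minor triad on C.
C is scale degree 1 in C minor, and a minor triad on that degree is written i.
With G in the bass the chord is in second inversion, so the figured bass is 64.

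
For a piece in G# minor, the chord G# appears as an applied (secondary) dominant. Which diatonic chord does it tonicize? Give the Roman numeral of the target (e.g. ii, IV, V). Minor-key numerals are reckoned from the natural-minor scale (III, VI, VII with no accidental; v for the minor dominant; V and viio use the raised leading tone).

iv

The chord is a major triad on G#.
A dominant resolves down a perfect fifth: G# → C#. In G# minor, C# is scale degree 4, i.e. iv.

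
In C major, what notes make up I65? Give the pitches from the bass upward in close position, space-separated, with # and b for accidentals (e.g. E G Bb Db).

In C major, the first degree is C, and the diatonic chord built there is a major seventh chord.
Stacking thirds from C gives C-E-G-B.
With the 65 figure the chord is in first inversion; from the bass E upward in close position it reads E-G-B-C.

E G B C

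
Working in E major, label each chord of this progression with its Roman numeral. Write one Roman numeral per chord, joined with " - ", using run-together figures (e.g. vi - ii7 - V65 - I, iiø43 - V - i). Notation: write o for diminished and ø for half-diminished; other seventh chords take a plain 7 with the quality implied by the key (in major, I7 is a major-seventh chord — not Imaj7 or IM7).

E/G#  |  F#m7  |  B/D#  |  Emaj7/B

I6 - ii7 - V6 - I43

E/G#: major triad on E = scale degree 1 → I6.
F#m7: minor seventh chord on F# = scale degree 2 → ii7.
B/D#: major triad on B = scale degree 5 → V6.
Emaj7/B: major seventh chord on E = scale degree 1 → I43.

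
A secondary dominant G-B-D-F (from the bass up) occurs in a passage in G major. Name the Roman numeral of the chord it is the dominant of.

IV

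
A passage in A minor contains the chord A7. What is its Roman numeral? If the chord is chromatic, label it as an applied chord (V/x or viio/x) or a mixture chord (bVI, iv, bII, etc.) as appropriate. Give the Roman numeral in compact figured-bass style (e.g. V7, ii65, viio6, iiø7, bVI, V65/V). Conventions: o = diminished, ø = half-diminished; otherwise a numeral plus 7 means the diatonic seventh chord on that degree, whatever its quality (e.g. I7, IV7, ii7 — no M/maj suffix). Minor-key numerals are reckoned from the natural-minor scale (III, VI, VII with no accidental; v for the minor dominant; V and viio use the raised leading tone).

The pitches A-C#-E-G form a dominant seventh chord rooted on A.
A is not a diatonic chord root with this quality in A minor, but it lies a perfect fifth above D (iv), so the chord functions as an applied dominant of iv.

V7/iv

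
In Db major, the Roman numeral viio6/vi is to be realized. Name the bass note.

C

The applied chord viio6/vi is rooted on A: A-C-Eb.
The figure 6 means first inversion — the third is in the bass.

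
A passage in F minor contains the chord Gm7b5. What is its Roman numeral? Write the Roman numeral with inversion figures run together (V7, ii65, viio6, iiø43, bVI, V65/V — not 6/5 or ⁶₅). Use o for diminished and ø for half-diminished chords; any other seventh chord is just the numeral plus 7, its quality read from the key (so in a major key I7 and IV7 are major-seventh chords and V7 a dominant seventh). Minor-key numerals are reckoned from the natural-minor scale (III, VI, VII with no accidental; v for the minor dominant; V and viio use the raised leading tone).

Stacked in thirds the chord is G-Bb-Db-F: a half-diminished seventh chord on G.
In F minor, G is the supertonic; the diatonic half-diminished seventh chord there is iiø7.

iiø7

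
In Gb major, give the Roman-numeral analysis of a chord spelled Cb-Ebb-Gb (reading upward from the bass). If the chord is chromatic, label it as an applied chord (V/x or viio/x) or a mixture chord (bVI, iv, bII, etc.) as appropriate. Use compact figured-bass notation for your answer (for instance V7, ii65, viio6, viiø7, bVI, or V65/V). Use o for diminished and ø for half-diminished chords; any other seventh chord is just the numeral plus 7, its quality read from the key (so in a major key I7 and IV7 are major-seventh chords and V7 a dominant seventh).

iv

The pitches Cb-Ebb-Gb form a minor triad rooted on Cb.
Cb is the fourth degree of Gb major. This is the minor subdominant, borrowed from the parallel minor.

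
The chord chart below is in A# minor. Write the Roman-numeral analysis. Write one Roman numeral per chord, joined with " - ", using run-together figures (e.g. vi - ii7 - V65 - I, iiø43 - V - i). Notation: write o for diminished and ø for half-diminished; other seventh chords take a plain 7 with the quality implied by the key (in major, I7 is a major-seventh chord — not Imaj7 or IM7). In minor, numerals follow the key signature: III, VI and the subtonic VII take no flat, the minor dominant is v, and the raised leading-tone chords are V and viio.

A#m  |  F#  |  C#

i - VI - III

A#m: minor triad on A# = scale degree 1 → i.
F#: root F# is the submediant; major triad there is VI.
C#: major triad on C# = scale degree 3 → III.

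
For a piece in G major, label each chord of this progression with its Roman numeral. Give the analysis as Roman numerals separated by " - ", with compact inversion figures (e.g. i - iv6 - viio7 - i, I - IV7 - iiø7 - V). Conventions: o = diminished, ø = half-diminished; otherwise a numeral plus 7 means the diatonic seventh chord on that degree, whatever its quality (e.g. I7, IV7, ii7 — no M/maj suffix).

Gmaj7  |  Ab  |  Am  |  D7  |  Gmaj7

I7 - bII - ii - V7 - I7

Gmaj7: root G is the tonic; major seventh chord there is I7.
Ab: Ab with this quality isn't in the key; a major triad on b2 is the Neapolitan chord, bII.
Am has root A, degree 2 in G major, so ii.
D7: dominant seventh chord on D = scale degree 5 → V7.
Gmaj7: major seventh chord on G = scale degree 1 → I7.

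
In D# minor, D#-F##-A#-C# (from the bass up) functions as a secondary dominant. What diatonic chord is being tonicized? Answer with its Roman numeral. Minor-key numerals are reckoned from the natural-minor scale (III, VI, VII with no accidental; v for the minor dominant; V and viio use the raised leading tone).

iv

The chord is a dominant seventh chord on D#.
A dominant resolves down a perfect fifth: D# → G#. In D# minor, G# is scale degree 4, i.e. iv.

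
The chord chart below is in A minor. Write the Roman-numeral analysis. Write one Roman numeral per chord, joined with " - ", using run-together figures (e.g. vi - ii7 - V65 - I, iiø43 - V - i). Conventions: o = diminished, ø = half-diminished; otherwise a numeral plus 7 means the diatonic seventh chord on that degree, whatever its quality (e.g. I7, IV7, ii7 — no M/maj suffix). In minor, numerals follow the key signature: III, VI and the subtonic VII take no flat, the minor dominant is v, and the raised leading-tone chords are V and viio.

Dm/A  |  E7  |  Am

Dm/A: minor triad on D = scale degree 4 → iv64.
E7: dominant seventh chord on E = scale degree 5 → V7.
Am has root A, degree 1 in A minor, so i.

iv64 - V7 - i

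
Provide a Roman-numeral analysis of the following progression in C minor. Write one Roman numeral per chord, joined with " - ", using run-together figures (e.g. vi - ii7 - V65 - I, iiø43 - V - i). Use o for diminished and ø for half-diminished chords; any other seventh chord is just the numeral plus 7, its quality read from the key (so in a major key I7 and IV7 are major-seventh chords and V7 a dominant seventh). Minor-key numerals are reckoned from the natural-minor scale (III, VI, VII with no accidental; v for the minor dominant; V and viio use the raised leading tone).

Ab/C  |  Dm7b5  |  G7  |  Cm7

Ab/C: root Ab is the submediant; major triad there is VI6.
Dm7b5: root D is the supertonic; half-diminished seventh chord there is iiø7.
G7 has root G, degree 5 in C minor, so V7.
Cm7: root C is the tonic; minor seventh chord there is i7.

VI6 - iiø7 - V7 - i7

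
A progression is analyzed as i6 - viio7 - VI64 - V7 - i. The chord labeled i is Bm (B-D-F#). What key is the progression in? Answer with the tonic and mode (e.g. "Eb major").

B minor

The chord Bm is a minor triad rooted on B; its label is i.
If B is scale degree 1 and the mode makes that degree carry a minor triad, the tonic is B and the mode is minor.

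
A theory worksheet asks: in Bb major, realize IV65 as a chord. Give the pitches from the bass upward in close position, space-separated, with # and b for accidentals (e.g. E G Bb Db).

G Bb D Eb

In Bb major, the fourth degree is Eb, and the diatonic chord built there is a major seventh chord.
Stacking thirds from Eb gives Eb-G-Bb-D.
With the 65 figure the chord is in first inversion; from the bass G upward in close position it reads G-Bb-D-Eb.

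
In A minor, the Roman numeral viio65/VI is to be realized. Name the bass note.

G

The applied chord viio65/VI is rooted on E: E-G-Bb-Db.
The figure 65 means first inversion — the third is in the bass.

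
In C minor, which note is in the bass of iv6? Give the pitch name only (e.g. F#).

iv in C minor has root F; the chord is F-Ab-C.
The figure 6 means first inversion — the third is in the bass.

Ab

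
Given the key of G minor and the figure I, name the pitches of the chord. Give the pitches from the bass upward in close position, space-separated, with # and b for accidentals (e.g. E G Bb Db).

Scale degree 1 in G minor is G; here the chord built on it is altered to a major triad. I is the major tonic (Picardy third), borrowed from the parallel major.
So the chord is G-B-D, a major triad.

G B D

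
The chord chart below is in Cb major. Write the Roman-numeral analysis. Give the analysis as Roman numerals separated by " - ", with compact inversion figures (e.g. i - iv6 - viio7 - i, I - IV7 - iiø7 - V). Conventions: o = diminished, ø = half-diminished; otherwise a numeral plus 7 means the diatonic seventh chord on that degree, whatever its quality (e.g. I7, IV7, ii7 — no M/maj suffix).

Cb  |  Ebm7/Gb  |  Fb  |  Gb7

Cb has root Cb, degree 1 in Cb major, so I.
Ebm7/Gb: root Eb is the mediant; minor seventh chord there is iii65.
Fb: major triad on Fb = scale degree 4 → IV.
Gb7: dominant seventh chord on Gb = scale degree 5 → V7.

I - iii65 - IV - V7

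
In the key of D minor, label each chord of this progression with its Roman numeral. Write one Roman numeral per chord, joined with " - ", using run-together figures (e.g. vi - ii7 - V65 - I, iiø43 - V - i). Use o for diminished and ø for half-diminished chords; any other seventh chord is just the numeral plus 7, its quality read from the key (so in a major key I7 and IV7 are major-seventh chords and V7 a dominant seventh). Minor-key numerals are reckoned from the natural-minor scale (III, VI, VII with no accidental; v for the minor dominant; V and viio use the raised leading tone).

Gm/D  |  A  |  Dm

iv64 - V - i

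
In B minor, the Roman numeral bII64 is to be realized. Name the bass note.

bII in B minor has root C; the chord is C-E-G.
The figure 64 means second inversion — the fifth is in the bass.

G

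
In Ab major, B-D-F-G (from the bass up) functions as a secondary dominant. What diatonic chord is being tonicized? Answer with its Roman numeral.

iii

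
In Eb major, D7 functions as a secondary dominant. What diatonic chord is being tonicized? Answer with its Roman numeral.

iii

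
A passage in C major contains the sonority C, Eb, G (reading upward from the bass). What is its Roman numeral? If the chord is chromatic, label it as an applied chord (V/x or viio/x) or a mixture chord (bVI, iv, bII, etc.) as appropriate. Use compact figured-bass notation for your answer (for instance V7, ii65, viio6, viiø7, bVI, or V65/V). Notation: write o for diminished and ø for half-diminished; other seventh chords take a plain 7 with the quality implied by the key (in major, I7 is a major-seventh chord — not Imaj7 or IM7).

i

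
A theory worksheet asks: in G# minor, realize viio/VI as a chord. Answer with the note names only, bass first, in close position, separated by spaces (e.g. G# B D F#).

D# F# A

viio/VI is a secondary leading-tone chord. The target VI is E in G# minor; the applied chord is rooted a semitone below, on D#.
Building a diminished triad on D# gives D#-F#-A.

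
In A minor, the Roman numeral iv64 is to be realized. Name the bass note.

iv in A minor has root D; the chord is D-F-A.
The figure 64 means second inversion — the fifth is in the bass.

A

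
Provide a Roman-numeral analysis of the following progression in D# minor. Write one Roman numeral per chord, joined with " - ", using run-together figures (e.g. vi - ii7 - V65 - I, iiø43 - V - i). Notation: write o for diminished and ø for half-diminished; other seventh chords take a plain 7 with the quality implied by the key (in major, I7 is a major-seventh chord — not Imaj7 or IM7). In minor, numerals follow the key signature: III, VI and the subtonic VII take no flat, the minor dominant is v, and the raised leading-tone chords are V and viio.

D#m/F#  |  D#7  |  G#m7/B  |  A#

D#m/F#: minor triad on D# = scale degree 1 → i6.
D#7 is the secondary dominant of iv (dominant seventh chord on D#): V7/iv.
G#m7/B: minor seventh chord on G# = scale degree 4 → iv65.
A#: root A# is the dominant; major triad there is V.

i6 - V7/iv - iv65 - V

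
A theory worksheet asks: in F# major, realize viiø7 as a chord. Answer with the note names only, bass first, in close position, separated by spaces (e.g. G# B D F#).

E# G# B D#

The numeral's case and figure indicate a half-diminished seventh chord. In F# major its root, the leading tone, is E#.
That chord is spelled E#-G#-B-D#.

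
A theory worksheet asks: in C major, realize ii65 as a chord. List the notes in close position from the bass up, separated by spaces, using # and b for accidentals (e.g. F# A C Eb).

F A C D

In C major, the supertonic is D, and the diatonic chord built there is a minor seventh chord.
Stacking thirds from D gives D-F-A-C.
With the 65 figure the chord is in first inversion; from the bass F upward in close position it reads F-A-C-D.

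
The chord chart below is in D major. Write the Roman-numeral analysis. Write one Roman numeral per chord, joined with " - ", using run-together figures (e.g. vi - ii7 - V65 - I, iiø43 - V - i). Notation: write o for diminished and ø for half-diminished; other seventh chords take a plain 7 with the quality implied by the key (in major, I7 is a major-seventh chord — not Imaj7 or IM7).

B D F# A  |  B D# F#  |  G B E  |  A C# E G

vi7 - V/ii - ii6 - V7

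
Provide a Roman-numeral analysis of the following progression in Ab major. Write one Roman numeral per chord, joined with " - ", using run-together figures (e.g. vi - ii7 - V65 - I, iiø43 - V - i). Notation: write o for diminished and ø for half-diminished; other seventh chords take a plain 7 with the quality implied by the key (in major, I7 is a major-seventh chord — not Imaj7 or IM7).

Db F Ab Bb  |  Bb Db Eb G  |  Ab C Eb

ii65 - V43 - I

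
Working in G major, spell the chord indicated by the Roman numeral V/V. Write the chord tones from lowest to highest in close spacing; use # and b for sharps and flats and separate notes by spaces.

V/V is a secondary dominant — the dominant triad of V. V in G major is D, so the applied chord's root is A, a perfect fifth above.
Building a major triad on A gives A-C#-E.

A C# E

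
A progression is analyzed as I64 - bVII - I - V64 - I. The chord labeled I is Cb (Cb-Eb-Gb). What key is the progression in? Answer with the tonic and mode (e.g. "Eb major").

Cb major

The chord Cb is a major triad rooted on Cb; its label is I.
If Cb is scale degree 1 and the mode makes that degree carry a major triad, the tonic is Cb and the mode is major.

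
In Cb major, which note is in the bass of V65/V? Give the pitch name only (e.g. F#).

F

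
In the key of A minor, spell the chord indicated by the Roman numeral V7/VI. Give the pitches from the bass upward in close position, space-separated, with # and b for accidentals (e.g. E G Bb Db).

C E G Bb

V7/VI is a secondary dominant — the dominant seventh of VI. VI in A minor is F, so the applied chord's root is C, a perfect fifth above.
Building a dominant seventh chord on C gives C-E-G-Bb.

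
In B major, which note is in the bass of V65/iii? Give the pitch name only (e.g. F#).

C##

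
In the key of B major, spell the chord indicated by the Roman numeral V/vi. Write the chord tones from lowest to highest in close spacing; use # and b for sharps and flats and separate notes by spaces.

D# F## A#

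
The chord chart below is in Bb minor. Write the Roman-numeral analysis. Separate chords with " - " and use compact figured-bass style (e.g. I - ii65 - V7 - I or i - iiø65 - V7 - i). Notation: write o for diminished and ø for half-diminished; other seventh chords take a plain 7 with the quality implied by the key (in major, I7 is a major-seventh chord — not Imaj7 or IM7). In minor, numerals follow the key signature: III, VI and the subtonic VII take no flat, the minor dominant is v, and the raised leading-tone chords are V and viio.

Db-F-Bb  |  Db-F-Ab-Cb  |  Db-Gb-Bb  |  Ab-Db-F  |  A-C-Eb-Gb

i6 - V7/VI - VI64 - III64 - viio7

Db-F-Bb: minor triad on Bb = scale degree 1 → i6.
Db-F-Ab-Cb is the secondary dominant of VI (dominant seventh chord on Db): V7/VI.
Db-Gb-Bb: root Gb is the submediant; major triad there is VI64.
Ab-Db-F: major triad on Db = scale degree 3 → III64.
A-C-Eb-Gb has root A, degree 7 in Bb minor, so viio7.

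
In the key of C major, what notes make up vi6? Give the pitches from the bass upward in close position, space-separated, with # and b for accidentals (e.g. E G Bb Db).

C E A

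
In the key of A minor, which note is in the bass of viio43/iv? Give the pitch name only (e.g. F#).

G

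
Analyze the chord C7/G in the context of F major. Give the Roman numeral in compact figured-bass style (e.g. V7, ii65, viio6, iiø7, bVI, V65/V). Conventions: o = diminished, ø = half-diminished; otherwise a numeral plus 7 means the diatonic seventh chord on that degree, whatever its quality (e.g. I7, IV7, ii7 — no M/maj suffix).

V43

Stacked in thirds the chord is C-E-G-Bb: a dominant seventh chord on C.
C is scale degree 5 in F major, and a dominant seventh chord on that degree is written V7.
With G in the bass the chord is in second inversion, so the figured bass is 43.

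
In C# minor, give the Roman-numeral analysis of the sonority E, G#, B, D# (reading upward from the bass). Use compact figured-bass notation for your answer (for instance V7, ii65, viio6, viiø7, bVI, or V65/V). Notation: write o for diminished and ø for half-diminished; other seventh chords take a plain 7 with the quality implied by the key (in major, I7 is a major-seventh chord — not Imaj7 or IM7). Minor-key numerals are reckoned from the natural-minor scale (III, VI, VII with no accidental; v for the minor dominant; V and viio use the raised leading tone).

Stacked in thirds the chord is E-G#-B-D#: a major seventh chord on E.
In C# minor, E is the mediant; the diatonic major seventh chord there is III7.

III7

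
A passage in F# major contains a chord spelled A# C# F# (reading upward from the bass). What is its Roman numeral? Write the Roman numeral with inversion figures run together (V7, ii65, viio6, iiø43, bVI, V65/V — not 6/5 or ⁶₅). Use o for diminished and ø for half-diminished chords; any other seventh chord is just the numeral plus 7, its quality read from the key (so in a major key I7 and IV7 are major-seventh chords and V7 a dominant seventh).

I6

The pitches F#-A#-C# form a major triad rooted on F#.
F# is scale degree 1 in F# major, and a major triad on that degree is written I.
With A# in the bass the chord is in first inversion, so the figured bass is 6.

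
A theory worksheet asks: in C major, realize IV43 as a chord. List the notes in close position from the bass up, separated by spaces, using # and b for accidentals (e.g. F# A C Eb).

In C major, the fourth degree is F, and the diatonic chord built there is a major seventh chord.
That chord is spelled F-A-C-E.
The figured bass 43 indicates second inversion, placing the fifth (C) in the bass: C-E-F-A.

C E F A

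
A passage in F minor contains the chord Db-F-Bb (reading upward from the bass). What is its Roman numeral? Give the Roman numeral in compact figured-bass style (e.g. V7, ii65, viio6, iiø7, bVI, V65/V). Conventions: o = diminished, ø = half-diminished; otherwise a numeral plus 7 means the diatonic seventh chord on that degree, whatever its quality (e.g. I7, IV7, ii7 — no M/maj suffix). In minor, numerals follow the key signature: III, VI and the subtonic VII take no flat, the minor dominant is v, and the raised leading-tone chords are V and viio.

iv6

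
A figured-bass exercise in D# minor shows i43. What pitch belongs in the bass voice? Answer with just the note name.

A#

i in D# minor has root D#; the chord is D#-F#-A#-C#.
The figure 43 means second inversion — the fifth is in the bass.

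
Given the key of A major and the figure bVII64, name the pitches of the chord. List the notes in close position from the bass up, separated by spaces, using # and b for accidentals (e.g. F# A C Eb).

D G B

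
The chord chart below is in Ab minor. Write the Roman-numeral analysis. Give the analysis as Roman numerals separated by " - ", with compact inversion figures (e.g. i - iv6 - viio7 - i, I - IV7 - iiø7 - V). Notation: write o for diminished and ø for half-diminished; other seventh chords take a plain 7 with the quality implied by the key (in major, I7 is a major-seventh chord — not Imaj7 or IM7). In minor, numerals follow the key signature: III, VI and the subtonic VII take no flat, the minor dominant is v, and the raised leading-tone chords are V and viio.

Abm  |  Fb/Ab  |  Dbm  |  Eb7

i - VI6 - iv - V7

Abm: minor triad on Ab = scale degree 1 → i.
Fb/Ab: root Fb is the submediant; major triad there is VI6.
Dbm: root Db is the subdominant; minor triad there is iv.
Eb7 has root Eb, degree 5 in Ab minor, so V7.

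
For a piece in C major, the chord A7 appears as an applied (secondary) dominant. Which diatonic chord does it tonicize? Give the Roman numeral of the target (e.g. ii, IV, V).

The chord is a dominant seventh chord on A.
A dominant resolves down a perfect fifth: A → D. In C major, D is scale degree 2, i.e. ii.

ii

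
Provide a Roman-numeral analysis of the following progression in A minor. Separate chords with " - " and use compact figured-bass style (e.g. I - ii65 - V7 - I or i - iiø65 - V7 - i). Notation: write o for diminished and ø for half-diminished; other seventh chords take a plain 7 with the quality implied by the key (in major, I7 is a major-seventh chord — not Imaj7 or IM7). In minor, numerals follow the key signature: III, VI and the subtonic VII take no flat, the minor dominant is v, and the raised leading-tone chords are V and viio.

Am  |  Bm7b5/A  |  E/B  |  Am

Am: root A is the tonic; minor triad there is i.
Bm7b5/A: half-diminished seventh chord on B = scale degree 2 → iiø42.
E/B has root E, degree 5 in A minor, so V64.
Am has root A, degree 1 in A minor, so i.

i - iiø42 - V64 - i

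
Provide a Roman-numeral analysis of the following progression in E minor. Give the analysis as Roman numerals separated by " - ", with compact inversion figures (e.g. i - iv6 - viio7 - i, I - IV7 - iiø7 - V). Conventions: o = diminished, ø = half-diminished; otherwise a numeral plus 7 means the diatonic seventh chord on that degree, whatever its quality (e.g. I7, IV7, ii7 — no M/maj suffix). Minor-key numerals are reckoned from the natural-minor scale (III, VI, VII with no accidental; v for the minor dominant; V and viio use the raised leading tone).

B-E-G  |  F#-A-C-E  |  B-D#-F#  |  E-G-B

i64 - iiø7 - V - i

B-E-G has root E, degree 1 in E minor, so i64.
F#-A-C-E: root F# is the supertonic; half-diminished seventh chord there is iiø7.
B-D#-F# has root B, degree 5 in E minor, so V.
E-G-B has root E, degree 1 in E minor, so i.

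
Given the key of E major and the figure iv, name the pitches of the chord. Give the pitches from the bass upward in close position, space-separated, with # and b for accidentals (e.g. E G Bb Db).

A C E

iv is the minor subdominant, borrowed from the parallel minor. In E major that root is A.
So the chord is A-C-E.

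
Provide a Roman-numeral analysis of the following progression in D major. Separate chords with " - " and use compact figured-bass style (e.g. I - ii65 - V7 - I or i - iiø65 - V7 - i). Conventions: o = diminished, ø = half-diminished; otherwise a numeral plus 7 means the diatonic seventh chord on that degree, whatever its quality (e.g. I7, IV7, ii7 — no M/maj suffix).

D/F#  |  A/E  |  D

I6 - V64 - I

D/F#: root D is the tonic; major triad there is I6.
A/E has root A, degree 5 in D major, so V64.
D: root D is the tonic; major triad there is I.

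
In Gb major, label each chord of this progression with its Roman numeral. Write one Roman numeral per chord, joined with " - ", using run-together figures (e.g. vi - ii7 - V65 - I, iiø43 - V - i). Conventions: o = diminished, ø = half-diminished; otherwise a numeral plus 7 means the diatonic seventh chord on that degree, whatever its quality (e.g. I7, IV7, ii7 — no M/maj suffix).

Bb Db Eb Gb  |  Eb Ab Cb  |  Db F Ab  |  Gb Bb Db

vi43 - ii64 - V - I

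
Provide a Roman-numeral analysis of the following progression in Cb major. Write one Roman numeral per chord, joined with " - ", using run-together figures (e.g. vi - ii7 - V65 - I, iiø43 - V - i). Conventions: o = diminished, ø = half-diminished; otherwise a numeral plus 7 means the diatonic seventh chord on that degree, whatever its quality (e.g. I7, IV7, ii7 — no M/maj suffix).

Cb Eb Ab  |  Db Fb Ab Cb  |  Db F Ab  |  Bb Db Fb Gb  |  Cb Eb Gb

vi6 - ii7 - V/V - V65 - I

Cb-Eb-Ab: root Ab is the submediant; minor triad there is vi6.
Db-Fb-Ab-Cb: minor seventh chord on Db = scale degree 2 → ii7.
Db-F-Ab: chromatic; Db is V of V, so V/V.
Bb-Db-Fb-Gb: dominant seventh chord on Gb = scale degree 5 → V65.
Cb-Eb-Gb has root Cb, degree 1 in Cb major, so I.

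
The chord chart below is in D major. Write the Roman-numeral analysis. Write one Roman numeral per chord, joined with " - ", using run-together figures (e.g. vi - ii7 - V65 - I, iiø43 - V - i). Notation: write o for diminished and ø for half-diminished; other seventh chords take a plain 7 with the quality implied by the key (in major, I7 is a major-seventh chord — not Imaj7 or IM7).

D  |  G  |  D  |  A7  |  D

I - IV - I - V7 - I

D: major triad on D = scale degree 1 → I.
G has root G, degree 4 in D major, so IV.
D: root D is the tonic; major triad there is I.
A7: dominant seventh chord on A = scale degree 5 → V7.
D: root D is the tonic; major triad there is I.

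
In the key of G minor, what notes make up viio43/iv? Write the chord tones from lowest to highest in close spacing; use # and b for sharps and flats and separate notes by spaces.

viio43/iv is a secondary leading-tone chord. The target iv is C in G minor; the applied chord is rooted a semitone below, on B.
Building a fully diminished seventh chord on B gives B-D-F-Ab.
The figured bass 43 indicates second inversion, placing the fifth (F) in the bass: F-Ab-B-D.

F Ab B D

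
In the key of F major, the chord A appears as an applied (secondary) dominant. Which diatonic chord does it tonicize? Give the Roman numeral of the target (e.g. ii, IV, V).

The chord is a major triad on A.
A dominant resolves down a perfect fifth: A → D. In F major, D is scale degree 6, i.e. vi.

vi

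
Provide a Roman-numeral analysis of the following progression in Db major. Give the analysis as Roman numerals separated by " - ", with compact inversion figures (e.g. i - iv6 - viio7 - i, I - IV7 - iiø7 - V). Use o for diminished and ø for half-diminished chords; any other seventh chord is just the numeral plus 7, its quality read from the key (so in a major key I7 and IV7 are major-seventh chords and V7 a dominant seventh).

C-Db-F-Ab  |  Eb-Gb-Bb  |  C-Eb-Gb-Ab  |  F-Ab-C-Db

I42 - ii - V65 - I65

C-Db-F-Ab has root Db, degree 1 in Db major, so I42.
Eb-Gb-Bb: minor triad on Eb = scale degree 2 → ii.
C-Eb-Gb-Ab: dominant seventh chord on Ab = scale degree 5 → V65.
F-Ab-C-Db: major seventh chord on Db = scale degree 1 → I65.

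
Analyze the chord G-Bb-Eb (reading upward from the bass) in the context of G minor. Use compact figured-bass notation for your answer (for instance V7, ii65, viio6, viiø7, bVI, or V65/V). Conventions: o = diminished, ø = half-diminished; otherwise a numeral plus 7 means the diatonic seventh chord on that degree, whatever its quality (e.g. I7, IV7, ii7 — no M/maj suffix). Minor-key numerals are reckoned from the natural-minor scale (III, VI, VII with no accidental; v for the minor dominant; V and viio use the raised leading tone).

The pitches Eb-G-Bb form a major triad rooted on Eb.
Eb is scale degree 6 in G minor, and a major triad on that degree is written VI.
With G in the bass the chord is in first inversion, so the figured bass is 6.

VI6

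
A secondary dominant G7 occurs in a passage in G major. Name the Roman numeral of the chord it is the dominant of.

The chord is a dominant seventh chord on G.
A dominant resolves down a perfect fifth: G → C. In G major, C is scale degree 4, i.e. IV.

IV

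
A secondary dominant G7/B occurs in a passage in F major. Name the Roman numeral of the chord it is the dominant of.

V

The chord is a dominant seventh chord on G.
A dominant resolves down a perfect fifth: G → C. In F major, C is scale degree 5, i.e. V.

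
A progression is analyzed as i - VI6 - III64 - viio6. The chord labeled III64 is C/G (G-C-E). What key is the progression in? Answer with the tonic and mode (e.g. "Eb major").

A minor

The chord C/G is a major triad rooted on C; its label is III64.
Counting down 2 scale steps from C places the tonic on A; a major triad on degree 3 is diatonic only in minor.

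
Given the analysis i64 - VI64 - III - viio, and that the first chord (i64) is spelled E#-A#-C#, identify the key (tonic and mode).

A# minor

The chord A#m/E# is a minor triad rooted on A#; its label is i64.
If A# is scale degree 1 and the mode makes that degree carry a minor triad, the tonic is A# and the mode is minor.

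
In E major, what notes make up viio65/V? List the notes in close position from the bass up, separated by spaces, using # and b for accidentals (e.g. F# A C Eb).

C# E G A#

viio65/V is a secondary leading-tone chord. The target V is B in E major; the applied chord is rooted a semitone below, on A#.
Building a fully diminished seventh chord on A# gives A#-C#-E-G.
With the 65 figure the chord is in first inversion; from the bass C# upward in close position it reads C#-E-G-A#.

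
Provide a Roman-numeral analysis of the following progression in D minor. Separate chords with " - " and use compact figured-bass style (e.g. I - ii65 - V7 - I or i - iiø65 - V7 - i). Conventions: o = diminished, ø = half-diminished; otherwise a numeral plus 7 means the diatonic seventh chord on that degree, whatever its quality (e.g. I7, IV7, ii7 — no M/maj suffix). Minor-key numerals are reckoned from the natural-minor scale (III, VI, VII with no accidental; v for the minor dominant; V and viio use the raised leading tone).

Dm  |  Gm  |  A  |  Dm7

Dm has root D, degree 1 in D minor, so i.
Gm: minor triad on G = scale degree 4 → iv.
A has root A, degree 5 in D minor, so V.
Dm7: root D is the tonic; minor seventh chord there is i7.

i - iv - V - i7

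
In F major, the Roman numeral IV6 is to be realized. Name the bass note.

D

IV in F major has root Bb; the chord is Bb-D-F.
The figure 6 means first inversion — the third is in the bass.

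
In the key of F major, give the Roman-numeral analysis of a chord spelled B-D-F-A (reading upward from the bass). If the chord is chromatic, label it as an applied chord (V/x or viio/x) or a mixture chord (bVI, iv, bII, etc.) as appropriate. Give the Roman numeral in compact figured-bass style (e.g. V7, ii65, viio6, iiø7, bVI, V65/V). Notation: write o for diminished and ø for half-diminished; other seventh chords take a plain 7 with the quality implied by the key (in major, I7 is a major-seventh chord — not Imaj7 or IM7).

The pitches B-D-F-A form a half-diminished seventh chord rooted on B.
B sits a half step below C (V in F major); a diminished chord there is the applied leading-tone chord of V.

viiø7/V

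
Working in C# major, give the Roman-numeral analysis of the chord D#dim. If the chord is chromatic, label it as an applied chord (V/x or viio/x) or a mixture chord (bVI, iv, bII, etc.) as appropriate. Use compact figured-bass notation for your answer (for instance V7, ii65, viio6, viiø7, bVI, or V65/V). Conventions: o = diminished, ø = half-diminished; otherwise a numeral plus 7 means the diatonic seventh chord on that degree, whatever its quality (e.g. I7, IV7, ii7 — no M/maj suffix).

The pitches D#-F#-A form a diminished triad rooted on D#.
D# is the second degree of C# major. This is the diminished supertonic triad, borrowed from the parallel minor.

iio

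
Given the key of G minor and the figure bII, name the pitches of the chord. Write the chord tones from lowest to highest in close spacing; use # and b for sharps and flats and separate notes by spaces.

Ab C Eb

Scale degree 2 in G minor is A; lowering it a half step gives Ab. bII is the Neapolitan chord — a major triad on the lowered second degree.
So the chord is Ab-C-Eb, a major triad.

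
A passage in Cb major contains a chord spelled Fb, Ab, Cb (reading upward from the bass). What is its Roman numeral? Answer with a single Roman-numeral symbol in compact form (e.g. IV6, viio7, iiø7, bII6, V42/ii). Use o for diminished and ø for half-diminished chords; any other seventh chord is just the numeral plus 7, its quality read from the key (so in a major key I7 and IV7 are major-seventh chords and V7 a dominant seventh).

IV

Stacked in thirds the chord is Fb-Ab-Cb: a major triad on Fb.
Fb is scale degree 4 in Cb major, and a major triad on that degree is written IV.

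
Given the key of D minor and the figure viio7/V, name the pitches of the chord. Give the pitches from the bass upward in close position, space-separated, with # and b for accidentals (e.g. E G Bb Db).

G# B D F

The slash marks an applied leading-tone chord: viio of V. In D minor, V is A, so the leading tone to it is G#, a half step below.
Building a fully diminished seventh chord on G# gives G#-B-D-F.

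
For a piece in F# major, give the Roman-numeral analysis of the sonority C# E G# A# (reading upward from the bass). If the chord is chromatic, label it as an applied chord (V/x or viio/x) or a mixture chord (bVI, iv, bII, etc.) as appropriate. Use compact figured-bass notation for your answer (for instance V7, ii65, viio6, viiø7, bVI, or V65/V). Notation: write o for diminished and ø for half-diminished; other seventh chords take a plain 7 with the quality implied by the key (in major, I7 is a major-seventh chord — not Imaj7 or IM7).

viiø65/IV

The pitches A#-C#-E-G# form a half-diminished seventh chord rooted on A#.
A# sits a half step below B (IV in F# major); a diminished chord there is the applied leading-tone chord of IV.
With C# in the bass the chord is in first inversion, so the figured bass is 65.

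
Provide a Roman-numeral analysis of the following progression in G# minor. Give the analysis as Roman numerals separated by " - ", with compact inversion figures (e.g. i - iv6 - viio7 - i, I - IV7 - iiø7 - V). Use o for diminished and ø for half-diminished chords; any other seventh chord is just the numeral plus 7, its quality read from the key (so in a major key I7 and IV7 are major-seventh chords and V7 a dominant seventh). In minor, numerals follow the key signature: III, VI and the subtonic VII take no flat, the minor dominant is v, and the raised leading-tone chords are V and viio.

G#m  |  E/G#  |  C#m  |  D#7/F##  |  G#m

G#m: root G# is the tonic; minor triad there is i.
E/G#: root E is the submediant; major triad there is VI6.
C#m: minor triad on C# = scale degree 4 → iv.
D#7/F##: root D# is the dominant; dominant seventh chord there is V65.
G#m: root G# is the tonic; minor triad there is i.

i - VI6 - iv - V65 - i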